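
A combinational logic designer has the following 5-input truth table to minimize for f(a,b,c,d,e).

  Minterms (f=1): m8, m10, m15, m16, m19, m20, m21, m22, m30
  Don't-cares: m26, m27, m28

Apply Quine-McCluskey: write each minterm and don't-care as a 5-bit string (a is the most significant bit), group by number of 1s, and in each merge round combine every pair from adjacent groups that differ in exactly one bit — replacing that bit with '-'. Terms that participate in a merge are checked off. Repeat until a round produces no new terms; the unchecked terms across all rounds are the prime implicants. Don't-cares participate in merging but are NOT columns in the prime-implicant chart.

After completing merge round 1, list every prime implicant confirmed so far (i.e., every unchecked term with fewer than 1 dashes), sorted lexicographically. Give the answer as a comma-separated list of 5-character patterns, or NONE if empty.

Round 0: 01000✓ 01010✓ 01111 10000✓ 10011✓ 10100✓ 10101✓ 10110✓ 11010✓ 11011✓ 11100✓ 11110✓
Round 1: -1010 010-0 1-011 1-100✓ 1-110✓ 10-00 101-0✓ 1010- 11-10 1101- 111-0✓
Round 2: 1-1-0
PIs = {-1010, 010-0, 01111, 1-011, 1-1-0, 10-00, 1010-, 11-10, 1101-}

01111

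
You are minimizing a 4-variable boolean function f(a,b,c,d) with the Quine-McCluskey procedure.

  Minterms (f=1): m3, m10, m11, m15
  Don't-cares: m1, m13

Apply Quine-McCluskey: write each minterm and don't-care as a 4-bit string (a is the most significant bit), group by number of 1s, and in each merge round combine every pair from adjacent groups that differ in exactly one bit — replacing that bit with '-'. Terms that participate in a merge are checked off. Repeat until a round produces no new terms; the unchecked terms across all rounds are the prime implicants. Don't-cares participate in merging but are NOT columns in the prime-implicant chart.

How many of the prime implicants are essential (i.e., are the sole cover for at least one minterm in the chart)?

1

[col 0] 0001*, 0011*, 1010*, 1011*, 1101*, 1111*
[col 1] -011, 00-1, 1-11, 101-, 11-1
Prime implicants: -011, 00-1, 1-11, 101-, 11-1
PI chart (minterm → PIs covering it):
  3 | -011,00-1
  10 | 101-  (sole → essential)
  11 | -011,1-11,101-
  15 | 1-11,11-1
Essential prime implicants: 101-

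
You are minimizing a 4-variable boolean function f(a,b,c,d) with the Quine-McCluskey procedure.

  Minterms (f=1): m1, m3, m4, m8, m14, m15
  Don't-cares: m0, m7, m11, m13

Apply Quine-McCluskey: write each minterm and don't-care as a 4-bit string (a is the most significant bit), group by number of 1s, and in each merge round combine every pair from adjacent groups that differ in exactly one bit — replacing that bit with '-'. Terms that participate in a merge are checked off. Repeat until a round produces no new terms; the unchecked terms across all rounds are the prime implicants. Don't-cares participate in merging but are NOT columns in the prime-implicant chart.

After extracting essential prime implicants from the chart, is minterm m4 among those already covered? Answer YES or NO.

[col 0] 0000*, 0001*, 0011*, 0100*, 0111*, 1000*, 1011*, 1101*, 1110*, 1111*
[col 1] -000, -011*, -111*, 0-00, 0-11*, 00-1, 000-, 1-11*, 11-1, 111-
[col 2] --11
Prime implicants: --11, -000, 0-00, 00-1, 000-, 11-1, 111-
PI chart (minterm → PIs covering it):
  1 | 00-1,000-
  3 | --11,00-1
  4 | 0-00  (sole → essential)
  8 | -000  (sole → essential)
  14 | 111-  (sole → essential)
  15 | --11,11-1,111-
Essential prime implicants: -000, 0-00, 111-

YES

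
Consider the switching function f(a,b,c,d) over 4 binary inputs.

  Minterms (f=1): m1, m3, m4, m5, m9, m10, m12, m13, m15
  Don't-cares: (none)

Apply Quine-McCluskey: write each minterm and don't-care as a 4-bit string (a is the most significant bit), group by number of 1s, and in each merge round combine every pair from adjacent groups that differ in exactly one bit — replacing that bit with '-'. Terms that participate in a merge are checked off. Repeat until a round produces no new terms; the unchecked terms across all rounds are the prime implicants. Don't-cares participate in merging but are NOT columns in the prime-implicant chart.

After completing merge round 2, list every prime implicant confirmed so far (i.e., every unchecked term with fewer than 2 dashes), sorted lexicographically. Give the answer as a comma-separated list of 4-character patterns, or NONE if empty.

size-2^0 implicants → 0001(✓)  0011(✓)  0100(✓)  0101(✓)  1001(✓)  1010  1100(✓)  1101(✓)  1111(✓)
size-2^1 implicants → -001(✓)  -100(✓)  -101(✓)  0-01(✓)  00-1  010-(✓)  1-01(✓)  11-1  110-(✓)
size-2^2 implicants → --01  -10-
Unchecked terms (primes): --01, -10-, 00-1, 1010, 11-1

00-1, 1010, 11-1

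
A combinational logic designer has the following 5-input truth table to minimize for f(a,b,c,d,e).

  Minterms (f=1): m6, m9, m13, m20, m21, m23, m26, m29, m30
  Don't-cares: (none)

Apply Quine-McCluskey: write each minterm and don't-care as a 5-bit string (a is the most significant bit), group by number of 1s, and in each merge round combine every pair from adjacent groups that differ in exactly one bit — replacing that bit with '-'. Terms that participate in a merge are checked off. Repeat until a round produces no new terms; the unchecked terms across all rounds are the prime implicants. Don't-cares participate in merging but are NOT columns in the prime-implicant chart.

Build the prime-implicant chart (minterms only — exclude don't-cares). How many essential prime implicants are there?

size-2^0 implicants → 00110  01001(✓)  01101(✓)  10100(✓)  10101(✓)  10111(✓)  11010(✓)  11101(✓)  11110(✓)
size-2^1 implicants → -1101  01-01  1-101  101-1  1010-  11-10
Unchecked terms (primes): -1101, 00110, 01-01, 1-101, 101-1, 1010-, 11-10
Minterm coverage:
  m6 ⊆ 00110 [E]
  m9 ⊆ 01-01 [E]
  m13 ⊆ -1101,01-01
  m20 ⊆ 1010- [E]
  m21 ⊆ 1-101,101-1,1010-
  m23 ⊆ 101-1 [E]
  m26 ⊆ 11-10 [E]
  m29 ⊆ -1101,1-101
  m30 ⊆ 11-10 [E]
E = {00110, 01-01, 101-1, 1010-, 11-10}

5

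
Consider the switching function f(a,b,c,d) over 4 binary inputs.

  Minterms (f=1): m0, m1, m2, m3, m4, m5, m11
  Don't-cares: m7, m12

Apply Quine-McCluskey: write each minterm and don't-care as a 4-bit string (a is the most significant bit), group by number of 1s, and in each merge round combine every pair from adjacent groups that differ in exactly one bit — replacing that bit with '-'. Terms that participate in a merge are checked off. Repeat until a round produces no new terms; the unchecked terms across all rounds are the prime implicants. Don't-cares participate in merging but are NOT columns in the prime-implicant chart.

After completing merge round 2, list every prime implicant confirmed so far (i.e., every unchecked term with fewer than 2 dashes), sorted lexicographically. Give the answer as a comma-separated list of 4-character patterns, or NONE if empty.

-011, -100

size-2^0 implicants → 0000(✓)  0001(✓)  0010(✓)  0011(✓)  0100(✓)  0101(✓)  0111(✓)  1011(✓)  1100(✓)
size-2^1 implicants → -011  -100  0-00(✓)  0-01(✓)  0-11(✓)  00-0(✓)  00-1(✓)  000-(✓)  001-(✓)  01-1(✓)  010-(✓)
size-2^2 implicants → 0--1  0-0-  00--
Unchecked terms (primes): -011, -100, 0--1, 0-0-, 00--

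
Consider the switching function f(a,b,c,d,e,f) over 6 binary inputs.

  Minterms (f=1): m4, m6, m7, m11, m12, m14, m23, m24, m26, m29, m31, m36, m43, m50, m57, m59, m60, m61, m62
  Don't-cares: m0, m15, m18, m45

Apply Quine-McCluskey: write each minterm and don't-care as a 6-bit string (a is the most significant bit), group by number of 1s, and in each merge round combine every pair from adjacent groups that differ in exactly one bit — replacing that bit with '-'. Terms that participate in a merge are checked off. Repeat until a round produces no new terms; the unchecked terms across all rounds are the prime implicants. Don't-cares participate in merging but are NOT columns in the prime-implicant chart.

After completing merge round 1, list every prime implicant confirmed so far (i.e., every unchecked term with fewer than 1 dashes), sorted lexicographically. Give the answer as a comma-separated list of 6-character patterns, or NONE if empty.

Round 0: 000000✓ 000100✓ 000110✓ 000111✓ 001011✓ 001100✓ 001110✓ 001111✓ 010010✓ 010111✓ 011000✓ 011010✓ 011101✓ 011111✓ 100100✓ 101011✓ 101101✓ 110010✓ 111001✓ 111011✓ 111100✓ 111101✓ 111110✓
Round 1: -00100 -01011 -10010 -11101 0-0111✓ 0-1111✓ 00-100✓ 00-110✓ 00-111✓ 000-00 0001-0✓ 00011-✓ 001-11 0011-0✓ 00111-✓ 01-010 01-111✓ 0110-0 0111-1 1-1011 1-1101 111-01 1110-1 1111-0 11110-
Round 2: 0--111 00-1-0 00-11-
PIs = {-00100, -01011, -10010, -11101, 0--111, 00-1-0, 00-11-, 000-00, 001-11, 01-010, 0110-0, 0111-1, 1-1011, 1-1101, 111-01, 1110-1, 1111-0, 11110-}

NONE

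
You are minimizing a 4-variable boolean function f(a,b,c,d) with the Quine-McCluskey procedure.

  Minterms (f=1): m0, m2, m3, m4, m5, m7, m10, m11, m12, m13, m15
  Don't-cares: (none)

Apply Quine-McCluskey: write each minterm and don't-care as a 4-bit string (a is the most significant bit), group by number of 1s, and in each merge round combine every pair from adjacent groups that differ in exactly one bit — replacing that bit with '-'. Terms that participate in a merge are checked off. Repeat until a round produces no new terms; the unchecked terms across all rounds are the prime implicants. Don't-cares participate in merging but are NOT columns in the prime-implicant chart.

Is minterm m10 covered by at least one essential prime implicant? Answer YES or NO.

[col 0] 0000*, 0010*, 0011*, 0100*, 0101*, 0111*, 1010*, 1011*, 1100*, 1101*, 1111*
[col 1] -010*, -011*, -100*, -101*, -111*, 0-00, 0-11*, 00-0, 001-*, 01-1*, 010-*, 1-11*, 101-*, 11-1*, 110-*
[col 2] --11, -01-, -1-1, -10-
Prime implicants: --11, -01-, -1-1, -10-, 0-00, 00-0
PI chart (minterm → PIs covering it):
  0 | 0-00,00-0
  2 | -01-,00-0
  3 | --11,-01-
  4 | -10-,0-00
  5 | -1-1,-10-
  7 | --11,-1-1
  10 | -01-  (sole → essential)
  11 | --11,-01-
  12 | -10-  (sole → essential)
  13 | -1-1,-10-
  15 | --11,-1-1
Essential prime implicants: -01-, -10-

YES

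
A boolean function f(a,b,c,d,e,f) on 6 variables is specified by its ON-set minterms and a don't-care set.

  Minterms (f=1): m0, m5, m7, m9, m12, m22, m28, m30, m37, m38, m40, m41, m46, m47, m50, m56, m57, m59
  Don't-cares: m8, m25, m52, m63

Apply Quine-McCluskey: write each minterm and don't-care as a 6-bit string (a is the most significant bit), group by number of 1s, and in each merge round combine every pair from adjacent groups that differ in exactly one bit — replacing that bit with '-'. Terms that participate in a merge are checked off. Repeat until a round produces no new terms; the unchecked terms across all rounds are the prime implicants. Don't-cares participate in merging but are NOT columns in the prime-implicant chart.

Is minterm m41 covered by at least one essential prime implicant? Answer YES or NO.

[col 0] 000000*, 000101*, 000111*, 001000*, 001001*, 001100*, 010110*, 011001*, 011100*, 011110*, 100101*, 100110*, 101000*, 101001*, 101110*, 101111*, 110010, 110100, 111000*, 111001*, 111011*, 111111*
[col 1] -00101, -01000*, -01001*, -11001*, 0-1001*, 0-1100, 00-000, 0001-1, 001-00, 00100-*, 01-110, 0111-0, 1-1000*, 1-1001*, 1-1111, 10-110, 10100-*, 10111-, 111-11, 1110-1, 11100-*
[col 2] --1001, -0100-, 1-100-
Prime implicants: --1001, -00101, -0100-, 0-1100, 00-000, 0001-1, 001-00, 01-110, 0111-0, 1-100-, 1-1111, 10-110, 10111-, 110010, 110100, 111-11, 1110-1
PI chart (minterm → PIs covering it):
  0 | 00-000  (sole → essential)
  5 | -00101,0001-1
  7 | 0001-1  (sole → essential)
  9 | --1001,-0100-
  12 | 0-1100,001-00
  22 | 01-110  (sole → essential)
  28 | 0-1100,0111-0
  30 | 01-110,0111-0
  37 | -00101  (sole → essential)
  38 | 10-110  (sole → essential)
  40 | -0100-,1-100-
  41 | --1001,-0100-,1-100-
  46 | 10-110,10111-
  47 | 1-1111,10111-
  50 | 110010  (sole → essential)
  56 | 1-100-  (sole → essential)
  57 | --1001,1-100-,1110-1
  59 | 111-11,1110-1
Essential prime implicants: -00101, 00-000, 0001-1, 01-110, 1-100-, 10-110, 110010

YES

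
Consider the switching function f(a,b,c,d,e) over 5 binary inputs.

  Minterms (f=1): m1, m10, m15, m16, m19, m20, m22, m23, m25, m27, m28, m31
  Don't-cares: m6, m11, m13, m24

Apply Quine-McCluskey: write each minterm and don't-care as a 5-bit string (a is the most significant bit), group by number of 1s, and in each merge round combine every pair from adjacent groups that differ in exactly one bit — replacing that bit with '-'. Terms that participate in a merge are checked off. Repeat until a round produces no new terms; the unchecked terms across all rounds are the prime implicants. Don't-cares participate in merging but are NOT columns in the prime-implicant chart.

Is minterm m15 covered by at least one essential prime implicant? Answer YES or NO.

NO

size-2^0 implicants → 00001  00110(✓)  01010(✓)  01011(✓)  01101(✓)  01111(✓)  10000(✓)  10011(✓)  10100(✓)  10110(✓)  10111(✓)  11000(✓)  11001(✓)  11011(✓)  11100(✓)  11111(✓)
size-2^1 implicants → -0110  -1011(✓)  -1111(✓)  01-11(✓)  0101-  011-1  1-000(✓)  1-011(✓)  1-100(✓)  1-111(✓)  10-00(✓)  10-11(✓)  101-0  1011-  11-00(✓)  11-11(✓)  110-1  1100-
size-2^2 implicants → -1-11  1--00  1--11
Unchecked terms (primes): -0110, -1-11, 00001, 0101-, 011-1, 1--00, 1--11, 101-0, 1011-, 110-1, 1100-
Minterm coverage:
  m1 ⊆ 00001 [E]
  m10 ⊆ 0101- [E]
  m15 ⊆ -1-11,011-1
  m16 ⊆ 1--00 [E]
  m19 ⊆ 1--11 [E]
  m20 ⊆ 1--00,101-0
  m22 ⊆ -0110,101-0,1011-
  m23 ⊆ 1--11,1011-
  m25 ⊆ 110-1,1100-
  m27 ⊆ -1-11,1--11,110-1
  m28 ⊆ 1--00 [E]
  m31 ⊆ -1-11,1--11
E = {00001, 0101-, 1--00, 1--11}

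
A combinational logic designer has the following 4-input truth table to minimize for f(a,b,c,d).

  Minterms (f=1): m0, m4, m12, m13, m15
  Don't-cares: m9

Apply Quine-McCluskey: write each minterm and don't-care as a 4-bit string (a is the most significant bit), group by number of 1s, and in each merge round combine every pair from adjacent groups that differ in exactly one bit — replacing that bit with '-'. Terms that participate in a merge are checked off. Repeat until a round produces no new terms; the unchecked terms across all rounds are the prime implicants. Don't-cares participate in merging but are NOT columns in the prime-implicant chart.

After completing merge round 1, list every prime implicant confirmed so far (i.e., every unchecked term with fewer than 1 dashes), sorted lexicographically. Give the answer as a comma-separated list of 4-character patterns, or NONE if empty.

NONE

Round 0: 0000✓ 0100✓ 1001✓ 1100✓ 1101✓ 1111✓
Round 1: -100 0-00 1-01 11-1 110-
PIs = {-100, 0-00, 1-01, 11-1, 110-}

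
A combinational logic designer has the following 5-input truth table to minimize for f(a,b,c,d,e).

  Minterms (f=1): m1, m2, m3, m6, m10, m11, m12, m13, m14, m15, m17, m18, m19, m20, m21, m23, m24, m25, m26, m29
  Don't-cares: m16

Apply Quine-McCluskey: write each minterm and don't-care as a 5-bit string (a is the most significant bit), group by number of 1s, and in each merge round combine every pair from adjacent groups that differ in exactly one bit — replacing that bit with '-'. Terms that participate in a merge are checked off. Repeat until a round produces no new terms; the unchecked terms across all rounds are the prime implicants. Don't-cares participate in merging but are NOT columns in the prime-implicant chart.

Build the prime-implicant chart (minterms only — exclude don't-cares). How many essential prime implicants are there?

size-2^0 implicants → 00001(✓)  00010(✓)  00011(✓)  00110(✓)  01010(✓)  01011(✓)  01100(✓)  01101(✓)  01110(✓)  01111(✓)  10000(✓)  10001(✓)  10010(✓)  10011(✓)  10100(✓)  10101(✓)  10111(✓)  11000(✓)  11001(✓)  11010(✓)  11101(✓)
size-2^1 implicants → -0001(✓)  -0010(✓)  -0011(✓)  -1010(✓)  -1101  0-010(✓)  0-011(✓)  0-110(✓)  00-10(✓)  000-1(✓)  0001-(✓)  01-10(✓)  01-11(✓)  0101-(✓)  011-0(✓)  011-1(✓)  0110-(✓)  0111-(✓)  1-000(✓)  1-001(✓)  1-010(✓)  1-101(✓)  10-00(✓)  10-01(✓)  10-11(✓)  100-0(✓)  100-1(✓)  1000-(✓)  1001-(✓)  101-1(✓)  1010-(✓)  11-01(✓)  110-0(✓)  1100-(✓)
size-2^2 implicants → --010  -00-1  -001-  0--10  0-01-  01-1-  011--  1--01  1-0-0  1-00-  10--1  10-0-  100--
Unchecked terms (primes): --010, -00-1, -001-, -1101, 0--10, 0-01-, 01-1-, 011--, 1--01, 1-0-0, 1-00-, 10--1, 10-0-, 100--
Minterm coverage:
  m1 ⊆ -00-1 [E]
  m2 ⊆ --010,-001-,0--10,0-01-
  m3 ⊆ -00-1,-001-,0-01-
  m6 ⊆ 0--10 [E]
  m10 ⊆ --010,0--10,0-01-,01-1-
  m11 ⊆ 0-01-,01-1-
  m12 ⊆ 011-- [E]
  m13 ⊆ -1101,011--
  m14 ⊆ 0--10,01-1-,011--
  m15 ⊆ 01-1-,011--
  m17 ⊆ -00-1,1--01,1-00-,10--1,10-0-,100--
  m18 ⊆ --010,-001-,1-0-0,100--
  m19 ⊆ -00-1,-001-,10--1,100--
  m20 ⊆ 10-0- [E]
  m21 ⊆ 1--01,10--1,10-0-
  m23 ⊆ 10--1 [E]
  m24 ⊆ 1-0-0,1-00-
  m25 ⊆ 1--01,1-00-
  m26 ⊆ --010,1-0-0
  m29 ⊆ -1101,1--01
E = {-00-1, 0--10, 011--, 10--1, 10-0-}

5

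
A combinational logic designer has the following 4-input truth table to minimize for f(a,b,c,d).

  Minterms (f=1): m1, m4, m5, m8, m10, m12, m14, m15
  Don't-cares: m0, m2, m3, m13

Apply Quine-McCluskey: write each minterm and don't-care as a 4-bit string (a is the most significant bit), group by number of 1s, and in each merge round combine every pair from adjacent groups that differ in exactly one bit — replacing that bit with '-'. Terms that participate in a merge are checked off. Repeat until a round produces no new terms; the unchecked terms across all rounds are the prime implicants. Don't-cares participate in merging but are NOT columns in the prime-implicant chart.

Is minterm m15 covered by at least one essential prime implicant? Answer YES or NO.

YES

size-2^0 implicants → 0000(✓)  0001(✓)  0010(✓)  0011(✓)  0100(✓)  0101(✓)  1000(✓)  1010(✓)  1100(✓)  1101(✓)  1110(✓)  1111(✓)
size-2^1 implicants → -000(✓)  -010(✓)  -100(✓)  -101(✓)  0-00(✓)  0-01(✓)  00-0(✓)  00-1(✓)  000-(✓)  001-(✓)  010-(✓)  1-00(✓)  1-10(✓)  10-0(✓)  11-0(✓)  11-1(✓)  110-(✓)  111-(✓)
size-2^2 implicants → --00  -0-0  -10-  0-0-  00--  1--0  11--
Unchecked terms (primes): --00, -0-0, -10-, 0-0-, 00--, 1--0, 11--
Minterm coverage:
  m1 ⊆ 0-0-,00--
  m4 ⊆ --00,-10-,0-0-
  m5 ⊆ -10-,0-0-
  m8 ⊆ --00,-0-0,1--0
  m10 ⊆ -0-0,1--0
  m12 ⊆ --00,-10-,1--0,11--
  m14 ⊆ 1--0,11--
  m15 ⊆ 11-- [E]
E = {11--}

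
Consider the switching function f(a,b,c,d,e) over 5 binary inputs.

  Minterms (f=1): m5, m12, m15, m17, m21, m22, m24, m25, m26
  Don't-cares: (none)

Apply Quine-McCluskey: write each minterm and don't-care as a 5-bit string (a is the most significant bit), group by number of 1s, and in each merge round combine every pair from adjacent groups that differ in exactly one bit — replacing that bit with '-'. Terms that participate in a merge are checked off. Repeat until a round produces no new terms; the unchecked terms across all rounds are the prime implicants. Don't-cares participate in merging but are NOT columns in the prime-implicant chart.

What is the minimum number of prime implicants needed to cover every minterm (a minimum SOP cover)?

6

Round 0: 00101✓ 01100 01111 10001✓ 10101✓ 10110 11000✓ 11001✓ 11010✓
Round 1: -0101 1-001 10-01 110-0 1100-
PIs = {-0101, 01100, 01111, 1-001, 10-01, 10110, 110-0, 1100-}
Coverage chart:
  m5: -0101 ←essential
  m12: 01100 ←essential
  m15: 01111 ←essential
  m17: 1-001,10-01
  m21: -0101,10-01
  m22: 10110 ←essential
  m24: 110-0,1100-
  m25: 1-001,1100-
  m26: 110-0 ←essential
Essential: -0101, 01100, 01111, 10110, 110-0
Petrick residual → 1-001
Min cover (6 terms): b'cd'e + a'bcd'e' + a'bcde + ac'd'e + ab'cde' + abc'e'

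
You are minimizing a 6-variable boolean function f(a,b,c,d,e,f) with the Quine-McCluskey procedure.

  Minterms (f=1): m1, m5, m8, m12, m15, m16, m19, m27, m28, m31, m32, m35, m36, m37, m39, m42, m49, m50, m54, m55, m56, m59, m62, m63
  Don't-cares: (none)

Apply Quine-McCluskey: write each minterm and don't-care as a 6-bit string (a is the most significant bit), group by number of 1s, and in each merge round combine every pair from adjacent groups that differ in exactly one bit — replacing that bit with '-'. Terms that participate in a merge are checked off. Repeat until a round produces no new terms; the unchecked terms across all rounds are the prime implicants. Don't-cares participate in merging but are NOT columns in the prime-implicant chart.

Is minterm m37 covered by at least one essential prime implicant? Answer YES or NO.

NO

size-2^0 implicants → 000001(✓)  000101(✓)  001000(✓)  001100(✓)  001111(✓)  010000  010011(✓)  011011(✓)  011100(✓)  011111(✓)  100000(✓)  100011(✓)  100100(✓)  100101(✓)  100111(✓)  101010  110001  110010(✓)  110110(✓)  110111(✓)  111000  111011(✓)  111110(✓)  111111(✓)
size-2^1 implicants → -00101  -11011(✓)  -11111(✓)  0-1100  0-1111  000-01  001-00  01-011  011-11(✓)  1-0111  100-00  100-11  1001-1  10010-  11-110(✓)  11-111(✓)  110-10  11011-(✓)  111-11(✓)  11111-(✓)
size-2^2 implicants → -11-11  11-11-
Unchecked terms (primes): -00101, -11-11, 0-1100, 0-1111, 000-01, 001-00, 01-011, 010000, 1-0111, 100-00, 100-11, 1001-1, 10010-, 101010, 11-11-, 110-10, 110001, 111000
Minterm coverage:
  m1 ⊆ 000-01 [E]
  m5 ⊆ -00101,000-01
  m8 ⊆ 001-00 [E]
  m12 ⊆ 0-1100,001-00
  m15 ⊆ 0-1111 [E]
  m16 ⊆ 010000 [E]
  m19 ⊆ 01-011 [E]
  m27 ⊆ -11-11,01-011
  m28 ⊆ 0-1100 [E]
  m31 ⊆ -11-11,0-1111
  m32 ⊆ 100-00 [E]
  m35 ⊆ 100-11 [E]
  m36 ⊆ 100-00,10010-
  m37 ⊆ -00101,1001-1,10010-
  m39 ⊆ 1-0111,100-11,1001-1
  m42 ⊆ 101010 [E]
  m49 ⊆ 110001 [E]
  m50 ⊆ 110-10 [E]
  m54 ⊆ 11-11-,110-10
  m55 ⊆ 1-0111,11-11-
  m56 ⊆ 111000 [E]
  m59 ⊆ -11-11 [E]
  m62 ⊆ 11-11- [E]
  m63 ⊆ -11-11,11-11-
E = {-11-11, 0-1100, 0-1111, 000-01, 001-00, 01-011, 010000, 100-00, 100-11, 101010, 11-11-, 110-10, 110001, 111000}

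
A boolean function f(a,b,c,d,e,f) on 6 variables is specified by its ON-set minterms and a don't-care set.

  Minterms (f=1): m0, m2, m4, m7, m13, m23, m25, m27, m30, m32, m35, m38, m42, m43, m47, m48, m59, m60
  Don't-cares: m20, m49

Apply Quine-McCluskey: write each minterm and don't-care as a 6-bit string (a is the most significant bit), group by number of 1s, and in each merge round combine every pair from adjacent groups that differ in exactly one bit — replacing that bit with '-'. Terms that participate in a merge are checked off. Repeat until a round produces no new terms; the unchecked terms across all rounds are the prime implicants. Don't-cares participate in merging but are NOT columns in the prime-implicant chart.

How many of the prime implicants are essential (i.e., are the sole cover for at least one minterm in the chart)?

10

[col 0] 000000*, 000010*, 000100*, 000111*, 001101, 010100*, 010111*, 011001*, 011011*, 011110, 100000*, 100011*, 100110, 101010*, 101011*, 101111*, 110000*, 110001*, 111011*, 111100
[col 1] -00000, -11011, 0-0100, 0-0111, 000-00, 0000-0, 0110-1, 1-0000, 1-1011, 10-011, 101-11, 10101-, 11000-
Prime implicants: -00000, -11011, 0-0100, 0-0111, 000-00, 0000-0, 001101, 0110-1, 011110, 1-0000, 1-1011, 10-011, 100110, 101-11, 10101-, 11000-, 111100
PI chart (minterm → PIs covering it):
  0 | -00000,000-00,0000-0
  2 | 0000-0  (sole → essential)
  4 | 0-0100,000-00
  7 | 0-0111  (sole → essential)
  13 | 001101  (sole → essential)
  23 | 0-0111  (sole → essential)
  25 | 0110-1  (sole → essential)
  27 | -11011,0110-1
  30 | 011110  (sole → essential)
  32 | -00000,1-0000
  35 | 10-011  (sole → essential)
  38 | 100110  (sole → essential)
  42 | 10101-  (sole → essential)
  43 | 1-1011,10-011,101-11,10101-
  47 | 101-11  (sole → essential)
  48 | 1-0000,11000-
  59 | -11011,1-1011
  60 | 111100  (sole → essential)
Essential prime implicants: 0-0111, 0000-0, 001101, 0110-1, 011110, 10-011, 100110, 101-11, 10101-, 111100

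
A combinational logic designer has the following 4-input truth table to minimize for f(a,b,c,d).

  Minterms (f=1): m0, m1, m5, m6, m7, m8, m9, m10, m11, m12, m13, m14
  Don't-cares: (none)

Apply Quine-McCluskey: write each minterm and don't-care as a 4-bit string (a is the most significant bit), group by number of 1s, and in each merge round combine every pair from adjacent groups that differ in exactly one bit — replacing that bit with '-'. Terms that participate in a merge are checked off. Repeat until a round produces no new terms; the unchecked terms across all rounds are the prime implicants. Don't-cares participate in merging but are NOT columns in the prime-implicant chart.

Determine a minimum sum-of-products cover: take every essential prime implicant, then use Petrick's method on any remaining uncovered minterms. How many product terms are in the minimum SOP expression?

5

Round 0: 0000✓ 0001✓ 0101✓ 0110✓ 0111✓ 1000✓ 1001✓ 1010✓ 1011✓ 1100✓ 1101✓ 1110✓
Round 1: -000✓ -001✓ -101✓ -110 0-01✓ 000-✓ 01-1 011- 1-00✓ 1-01✓ 1-10✓ 10-0✓ 10-1✓ 100-✓ 101-✓ 11-0✓ 110-✓
Round 2: --01 -00- 1--0 1-0- 10--
PIs = {--01, -00-, -110, 01-1, 011-, 1--0, 1-0-, 10--}
Coverage chart:
  m0: -00- ←essential
  m1: --01,-00-
  m5: --01,01-1
  m6: -110,011-
  m7: 01-1,011-
  m8: -00-,1--0,1-0-,10--
  m9: --01,-00-,1-0-,10--
  m10: 1--0,10--
  m11: 10-- ←essential
  m12: 1--0,1-0-
  m13: --01,1-0-
  m14: -110,1--0
Essential: -00-, 10--
Petrick residual → --01, 011-, 1--0
Min cover (5 terms): c'd + b'c' + a'bc + ad' + ab'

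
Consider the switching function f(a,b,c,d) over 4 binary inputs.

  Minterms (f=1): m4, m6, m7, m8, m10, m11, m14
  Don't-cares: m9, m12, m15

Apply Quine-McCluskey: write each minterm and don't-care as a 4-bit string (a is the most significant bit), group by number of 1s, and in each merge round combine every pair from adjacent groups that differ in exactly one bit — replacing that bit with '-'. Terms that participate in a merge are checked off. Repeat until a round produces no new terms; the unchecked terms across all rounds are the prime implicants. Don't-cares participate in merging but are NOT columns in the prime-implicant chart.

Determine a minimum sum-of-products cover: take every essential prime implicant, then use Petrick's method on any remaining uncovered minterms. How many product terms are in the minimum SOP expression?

3

size-2^0 implicants → 0100(✓)  0110(✓)  0111(✓)  1000(✓)  1001(✓)  1010(✓)  1011(✓)  1100(✓)  1110(✓)  1111(✓)
size-2^1 implicants → -100(✓)  -110(✓)  -111(✓)  01-0(✓)  011-(✓)  1-00(✓)  1-10(✓)  1-11(✓)  10-0(✓)  10-1(✓)  100-(✓)  101-(✓)  11-0(✓)  111-(✓)
size-2^2 implicants → -1-0  -11-  1--0  1-1-  10--
Unchecked terms (primes): -1-0, -11-, 1--0, 1-1-, 10--
Minterm coverage:
  m4 ⊆ -1-0 [E]
  m6 ⊆ -1-0,-11-
  m7 ⊆ -11- [E]
  m8 ⊆ 1--0,10--
  m10 ⊆ 1--0,1-1-,10--
  m11 ⊆ 1-1-,10--
  m14 ⊆ -1-0,-11-,1--0,1-1-
E = {-1-0, -11-}
Petrick residual → 10--
Cover = bd' + bc + ab'  |cover|=3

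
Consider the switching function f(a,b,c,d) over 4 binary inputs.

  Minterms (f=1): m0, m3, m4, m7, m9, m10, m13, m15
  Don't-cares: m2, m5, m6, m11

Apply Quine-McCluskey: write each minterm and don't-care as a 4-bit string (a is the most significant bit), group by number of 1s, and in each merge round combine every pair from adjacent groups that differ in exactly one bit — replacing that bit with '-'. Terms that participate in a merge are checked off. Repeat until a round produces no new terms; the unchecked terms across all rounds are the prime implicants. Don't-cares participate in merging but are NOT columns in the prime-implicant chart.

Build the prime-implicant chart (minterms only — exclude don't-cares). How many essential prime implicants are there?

3

[col 0] 0000*, 0010*, 0011*, 0100*, 0101*, 0110*, 0111*, 1001*, 1010*, 1011*, 1101*, 1111*
[col 1] -010*, -011*, -101*, -111*, 0-00*, 0-10*, 0-11*, 00-0*, 001-*, 01-0*, 01-1*, 010-*, 011-*, 1-01*, 1-11*, 10-1*, 101-*, 11-1*
[col 2] --11, -01-, -1-1, 0--0, 0-1-, 01--, 1--1
Prime implicants: --11, -01-, -1-1, 0--0, 0-1-, 01--, 1--1
PI chart (minterm → PIs covering it):
  0 | 0--0  (sole → essential)
  3 | --11,-01-,0-1-
  4 | 0--0,01--
  7 | --11,-1-1,0-1-,01--
  9 | 1--1  (sole → essential)
  10 | -01-  (sole → essential)
  13 | -1-1,1--1
  15 | --11,-1-1,1--1
Essential prime implicants: -01-, 0--0, 1--1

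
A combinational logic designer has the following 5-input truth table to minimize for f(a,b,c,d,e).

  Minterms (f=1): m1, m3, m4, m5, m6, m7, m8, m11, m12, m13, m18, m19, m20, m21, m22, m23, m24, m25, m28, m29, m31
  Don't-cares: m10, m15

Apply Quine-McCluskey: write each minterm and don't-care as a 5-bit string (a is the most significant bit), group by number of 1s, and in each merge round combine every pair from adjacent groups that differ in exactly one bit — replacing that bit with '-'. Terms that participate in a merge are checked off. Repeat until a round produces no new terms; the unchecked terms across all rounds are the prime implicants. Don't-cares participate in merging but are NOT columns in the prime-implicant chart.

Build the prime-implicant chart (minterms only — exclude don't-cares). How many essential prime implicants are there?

5

Round 0: 00001✓ 00011✓ 00100✓ 00101✓ 00110✓ 00111✓ 01000✓ 01010✓ 01011✓ 01100✓ 01101✓ 01111✓ 10010✓ 10011✓ 10100✓ 10101✓ 10110✓ 10111✓ 11000✓ 11001✓ 11100✓ 11101✓ 11111✓
Round 1: -0011✓ -0100✓ -0101✓ -0110✓ -0111✓ -1000✓ -1100✓ -1101✓ -1111✓ 0-011✓ 0-100✓ 0-101✓ 0-111✓ 00-01✓ 00-11✓ 000-1✓ 001-0✓ 001-1✓ 0010-✓ 0011-✓ 01-00✓ 01-11✓ 010-0 0101- 011-1✓ 0110-✓ 1-100✓ 1-101✓ 1-111✓ 10-10✓ 10-11✓ 1001-✓ 101-0✓ 101-1✓ 1010-✓ 1011-✓ 11-00✓ 11-01✓ 1100-✓ 111-1✓ 1110-✓
Round 2: --100✓ --101✓ --111✓ -0-11 -01-0✓ -01-1✓ -010-✓ -011-✓ -1-00 -11-1✓ -110-✓ 0--11 0-1-1✓ 0-10-✓ 00--1 001--✓ 1-1-1✓ 1-10-✓ 10-1- 101--✓ 11-0-
Round 3: --1-1 --10- -01--
PIs = {--1-1, --10-, -0-11, -01--, -1-00, 0--11, 00--1, 010-0, 0101-, 10-1-, 11-0-}
Coverage chart:
  m1: 00--1 ←essential
  m3: -0-11,0--11,00--1
  m4: --10-,-01--
  m5: --1-1,--10-,-01--,00--1
  m6: -01-- ←essential
  m7: --1-1,-0-11,-01--,0--11,00--1
  m8: -1-00,010-0
  m11: 0--11,0101-
  m12: --10-,-1-00
  m13: --1-1,--10-
  m18: 10-1- ←essential
  m19: -0-11,10-1-
  m20: --10-,-01--
  m21: --1-1,--10-,-01--
  m22: -01--,10-1-
  m23: --1-1,-0-11,-01--,10-1-
  m24: -1-00,11-0-
  m25: 11-0- ←essential
  m28: --10-,-1-00,11-0-
  m29: --1-1,--10-,11-0-
  m31: --1-1 ←essential
Essential: --1-1, -01--, 00--1, 10-1-, 11-0-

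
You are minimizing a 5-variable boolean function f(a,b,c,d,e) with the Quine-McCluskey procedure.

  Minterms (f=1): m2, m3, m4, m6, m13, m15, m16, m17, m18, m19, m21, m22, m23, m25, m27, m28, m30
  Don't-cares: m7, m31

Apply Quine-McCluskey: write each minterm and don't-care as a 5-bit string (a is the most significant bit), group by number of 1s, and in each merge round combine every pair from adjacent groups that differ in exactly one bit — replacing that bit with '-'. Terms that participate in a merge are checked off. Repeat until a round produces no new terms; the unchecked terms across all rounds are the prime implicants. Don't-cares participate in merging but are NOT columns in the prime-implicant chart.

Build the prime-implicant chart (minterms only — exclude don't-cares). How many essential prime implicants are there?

Round 0: 00010✓ 00011✓ 00100✓ 00110✓ 00111✓ 01101✓ 01111✓ 10000✓ 10001✓ 10010✓ 10011✓ 10101✓ 10110✓ 10111✓ 11001✓ 11011✓ 11100✓ 11110✓ 11111✓
Round 1: -0010✓ -0011✓ -0110✓ -0111✓ -1111✓ 0-111✓ 00-10✓ 00-11✓ 0001-✓ 001-0 0011-✓ 011-1 1-001✓ 1-011✓ 1-110✓ 1-111✓ 10-01✓ 10-10✓ 10-11✓ 100-0✓ 100-1✓ 1000-✓ 1001-✓ 101-1✓ 1011-✓ 11-11✓ 110-1✓ 111-0 1111-✓
Round 2: --111 -0-10✓ -0-11✓ -001-✓ -011-✓ 00-1-✓ 1--11 1-0-1 1-11- 10--1 10-1-✓ 100--
Round 3: -0-1-
PIs = {--111, -0-1-, 001-0, 011-1, 1--11, 1-0-1, 1-11-, 10--1, 100--, 111-0}
Coverage chart:
  m2: -0-1- ←essential
  m3: -0-1- ←essential
  m4: 001-0 ←essential
  m6: -0-1-,001-0
  m13: 011-1 ←essential
  m15: --111,011-1
  m16: 100-- ←essential
  m17: 1-0-1,10--1,100--
  m18: -0-1-,100--
  m19: -0-1-,1--11,1-0-1,10--1,100--
  m21: 10--1 ←essential
  m22: -0-1-,1-11-
  m23: --111,-0-1-,1--11,1-11-,10--1
  m25: 1-0-1 ←essential
  m27: 1--11,1-0-1
  m28: 111-0 ←essential
  m30: 1-11-,111-0
Essential: -0-1-, 001-0, 011-1, 1-0-1, 10--1, 100--, 111-0

7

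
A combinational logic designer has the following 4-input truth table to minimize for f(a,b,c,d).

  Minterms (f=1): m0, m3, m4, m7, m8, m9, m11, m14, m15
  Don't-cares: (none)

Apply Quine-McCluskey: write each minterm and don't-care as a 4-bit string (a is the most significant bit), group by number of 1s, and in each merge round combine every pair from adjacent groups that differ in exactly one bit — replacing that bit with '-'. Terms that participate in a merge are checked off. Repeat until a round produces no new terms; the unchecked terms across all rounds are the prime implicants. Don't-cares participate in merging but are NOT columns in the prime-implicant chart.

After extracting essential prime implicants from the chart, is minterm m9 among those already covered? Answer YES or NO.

Round 0: 0000✓ 0011✓ 0100✓ 0111✓ 1000✓ 1001✓ 1011✓ 1110✓ 1111✓
Round 1: -000 -011✓ -111✓ 0-00 0-11✓ 1-11✓ 10-1 100- 111-
Round 2: --11
PIs = {--11, -000, 0-00, 10-1, 100-, 111-}
Coverage chart:
  m0: -000,0-00
  m3: --11 ←essential
  m4: 0-00 ←essential
  m7: --11 ←essential
  m8: -000,100-
  m9: 10-1,100-
  m11: --11,10-1
  m14: 111- ←essential
  m15: --11,111-
Essential: --11, 0-00, 111-

NO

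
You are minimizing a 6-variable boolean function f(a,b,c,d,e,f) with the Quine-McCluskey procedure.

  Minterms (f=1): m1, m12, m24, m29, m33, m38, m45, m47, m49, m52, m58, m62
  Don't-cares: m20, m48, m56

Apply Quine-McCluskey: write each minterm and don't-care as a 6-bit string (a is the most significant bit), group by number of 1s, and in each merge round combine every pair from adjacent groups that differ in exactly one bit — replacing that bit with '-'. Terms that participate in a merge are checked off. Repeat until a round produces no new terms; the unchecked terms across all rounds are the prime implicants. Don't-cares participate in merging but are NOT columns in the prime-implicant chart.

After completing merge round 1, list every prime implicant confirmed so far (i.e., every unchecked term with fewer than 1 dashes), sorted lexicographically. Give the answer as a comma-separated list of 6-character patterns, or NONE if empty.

001100, 011101, 100110

[col 0] 000001*, 001100, 010100*, 011000*, 011101, 100001*, 100110, 101101*, 101111*, 110000*, 110001*, 110100*, 111000*, 111010*, 111110*
[col 1] -00001, -10100, -11000, 1-0001, 1011-1, 11-000, 110-00, 11000-, 111-10, 1110-0
Prime implicants: -00001, -10100, -11000, 001100, 011101, 1-0001, 100110, 1011-1, 11-000, 110-00, 11000-, 111-10, 1110-0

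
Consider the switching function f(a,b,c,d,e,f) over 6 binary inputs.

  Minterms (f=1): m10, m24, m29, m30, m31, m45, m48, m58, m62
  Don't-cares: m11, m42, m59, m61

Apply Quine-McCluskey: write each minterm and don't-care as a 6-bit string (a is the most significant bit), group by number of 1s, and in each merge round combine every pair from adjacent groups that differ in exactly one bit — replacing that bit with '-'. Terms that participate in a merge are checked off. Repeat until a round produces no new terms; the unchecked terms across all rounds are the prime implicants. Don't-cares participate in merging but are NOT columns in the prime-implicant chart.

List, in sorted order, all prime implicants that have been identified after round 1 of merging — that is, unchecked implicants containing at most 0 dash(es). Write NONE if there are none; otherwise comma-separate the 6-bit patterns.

[col 0] 001010*, 001011*, 011000, 011101*, 011110*, 011111*, 101010*, 101101*, 110000, 111010*, 111011*, 111101*, 111110*
[col 1] -01010, -11101, -11110, 00101-, 0111-1, 01111-, 1-1010, 1-1101, 111-10, 11101-
Prime implicants: -01010, -11101, -11110, 00101-, 011000, 0111-1, 01111-, 1-1010, 1-1101, 110000, 111-10, 11101-

011000, 110000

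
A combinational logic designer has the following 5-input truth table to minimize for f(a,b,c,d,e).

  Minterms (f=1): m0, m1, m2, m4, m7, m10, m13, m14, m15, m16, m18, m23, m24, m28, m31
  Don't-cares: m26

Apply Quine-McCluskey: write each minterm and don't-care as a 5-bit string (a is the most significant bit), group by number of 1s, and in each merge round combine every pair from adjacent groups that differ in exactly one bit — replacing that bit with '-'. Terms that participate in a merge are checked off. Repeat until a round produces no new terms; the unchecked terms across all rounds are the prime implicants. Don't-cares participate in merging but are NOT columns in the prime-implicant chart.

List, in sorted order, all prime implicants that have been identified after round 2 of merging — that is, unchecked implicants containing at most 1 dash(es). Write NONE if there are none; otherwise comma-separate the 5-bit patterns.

Round 0: 00000✓ 00001✓ 00010✓ 00100✓ 00111✓ 01010✓ 01101✓ 01110✓ 01111✓ 10000✓ 10010✓ 10111✓ 11000✓ 11010✓ 11100✓ 11111✓
Round 1: -0000✓ -0010✓ -0111✓ -1010✓ -1111✓ 0-010✓ 0-111✓ 00-00 000-0✓ 0000- 01-10 011-1 0111- 1-000✓ 1-010✓ 1-111✓ 100-0✓ 11-00 110-0✓
Round 2: --010 --111 -00-0 1-0-0
PIs = {--010, --111, -00-0, 00-00, 0000-, 01-10, 011-1, 0111-, 1-0-0, 11-00}

00-00, 0000-, 01-10, 011-1, 0111-, 11-00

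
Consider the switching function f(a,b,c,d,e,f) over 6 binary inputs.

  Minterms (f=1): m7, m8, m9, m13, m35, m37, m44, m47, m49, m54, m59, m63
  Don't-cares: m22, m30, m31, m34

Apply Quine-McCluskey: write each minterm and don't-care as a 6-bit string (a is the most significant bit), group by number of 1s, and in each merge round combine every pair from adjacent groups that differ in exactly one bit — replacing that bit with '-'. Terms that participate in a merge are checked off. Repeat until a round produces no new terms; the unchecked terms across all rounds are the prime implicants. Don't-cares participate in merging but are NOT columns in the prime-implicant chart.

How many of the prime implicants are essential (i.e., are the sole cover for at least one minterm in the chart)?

[col 0] 000111, 001000*, 001001*, 001101*, 010110*, 011110*, 011111*, 100010*, 100011*, 100101, 101100, 101111*, 110001, 110110*, 111011*, 111111*
[col 1] -10110, -11111, 001-01, 00100-, 01-110, 01111-, 1-1111, 10001-, 111-11
Prime implicants: -10110, -11111, 000111, 001-01, 00100-, 01-110, 01111-, 1-1111, 10001-, 100101, 101100, 110001, 111-11
PI chart (minterm → PIs covering it):
  7 | 000111  (sole → essential)
  8 | 00100-  (sole → essential)
  9 | 001-01,00100-
  13 | 001-01  (sole → essential)
  35 | 10001-  (sole → essential)
  37 | 100101  (sole → essential)
  44 | 101100  (sole → essential)
  47 | 1-1111  (sole → essential)
  49 | 110001  (sole → essential)
  54 | -10110  (sole → essential)
  59 | 111-11  (sole → essential)
  63 | -11111,1-1111,111-11
Essential prime implicants: -10110, 000111, 001-01, 00100-, 1-1111, 10001-, 100101, 101100, 110001, 111-11

10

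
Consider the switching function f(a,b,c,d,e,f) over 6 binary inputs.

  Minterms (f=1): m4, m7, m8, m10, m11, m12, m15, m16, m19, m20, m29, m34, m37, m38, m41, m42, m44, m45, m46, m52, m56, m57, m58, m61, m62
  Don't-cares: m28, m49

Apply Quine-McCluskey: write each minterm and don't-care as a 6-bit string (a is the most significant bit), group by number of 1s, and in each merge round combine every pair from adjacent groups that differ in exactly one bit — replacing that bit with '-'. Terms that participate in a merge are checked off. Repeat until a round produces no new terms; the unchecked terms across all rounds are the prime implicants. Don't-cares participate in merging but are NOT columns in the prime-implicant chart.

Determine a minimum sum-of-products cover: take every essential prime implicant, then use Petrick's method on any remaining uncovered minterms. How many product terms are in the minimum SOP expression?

14

size-2^0 implicants → 000100(✓)  000111(✓)  001000(✓)  001010(✓)  001011(✓)  001100(✓)  001111(✓)  010000(✓)  010011  010100(✓)  011100(✓)  011101(✓)  100010(✓)  100101(✓)  100110(✓)  101001(✓)  101010(✓)  101100(✓)  101101(✓)  101110(✓)  110001(✓)  110100(✓)  111000(✓)  111001(✓)  111010(✓)  111101(✓)  111110(✓)
size-2^1 implicants → -01010  -01100  -10100  -11101  0-0100(✓)  0-1100(✓)  00-100(✓)  00-111  001-00  001-11  0010-0  00101-  01-100(✓)  010-00  01110-  1-1001(✓)  1-1010(✓)  1-1101(✓)  1-1110(✓)  10-010(✓)  10-101  10-110(✓)  100-10(✓)  101-01(✓)  101-10(✓)  1011-0  10110-  11-001  111-01(✓)  111-10(✓)  1110-0  11100-
size-2^2 implicants → 0--100  1-1-01  1-1-10  10--10
Unchecked terms (primes): -01010, -01100, -10100, -11101, 0--100, 00-111, 001-00, 001-11, 0010-0, 00101-, 010-00, 010011, 01110-, 1-1-01, 1-1-10, 10--10, 10-101, 1011-0, 10110-, 11-001, 1110-0, 11100-
Minterm coverage:
  m4 ⊆ 0--100 [E]
  m7 ⊆ 00-111 [E]
  m8 ⊆ 001-00,0010-0
  m10 ⊆ -01010,0010-0,00101-
  m11 ⊆ 001-11,00101-
  m12 ⊆ -01100,0--100,001-00
  m15 ⊆ 00-111,001-11
  m16 ⊆ 010-00 [E]
  m19 ⊆ 010011 [E]
  m20 ⊆ -10100,0--100,010-00
  m29 ⊆ -11101,01110-
  m34 ⊆ 10--10 [E]
  m37 ⊆ 10-101 [E]
  m38 ⊆ 10--10 [E]
  m41 ⊆ 1-1-01 [E]
  m42 ⊆ -01010,1-1-10,10--10
  m44 ⊆ -01100,1011-0,10110-
  m45 ⊆ 1-1-01,10-101,10110-
  m46 ⊆ 1-1-10,10--10,1011-0
  m52 ⊆ -10100 [E]
  m56 ⊆ 1110-0,11100-
  m57 ⊆ 1-1-01,11-001,11100-
  m58 ⊆ 1-1-10,1110-0
  m61 ⊆ -11101,1-1-01
  m62 ⊆ 1-1-10 [E]
E = {-10100, 0--100, 00-111, 010-00, 010011, 1-1-01, 1-1-10, 10--10, 10-101}
Petrick residual → -01100, -11101, 001-00, 00101-, 1110-0
Cover = b'cde'f' + bc'de'f' + bcde'f + a'de'f' + a'b'def + a'b'ce'f' + a'b'cd'e + a'bc'e'f' + a'bc'd'ef + ace'f + acef' + ab'ef' + ab'de'f + abcd'f'  |cover|=14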